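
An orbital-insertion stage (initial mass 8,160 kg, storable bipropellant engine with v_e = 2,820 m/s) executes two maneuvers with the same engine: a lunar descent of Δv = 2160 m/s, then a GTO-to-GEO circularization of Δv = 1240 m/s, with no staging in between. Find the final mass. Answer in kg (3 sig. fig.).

After the first burn: m = 8160 × exp(−2160/2820.0) = 8160 × 0.46489 = 3,793.5 kg.
After the second burn: m = 3,793.5 × exp(−1240/2820.0) = 3,793.5 × 0.64422 = 2,443.85 kg.

final mass ≈ 2440 kg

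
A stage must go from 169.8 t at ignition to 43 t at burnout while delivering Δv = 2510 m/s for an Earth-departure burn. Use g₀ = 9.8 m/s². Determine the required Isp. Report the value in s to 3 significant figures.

ln(m₀/m_f) = ln(169800/43000) = ln(3.949) = 1.3734.
By the Tsiolkovsky rocket equation, v_e = Δv / ln(m₀/m_f) = 2510 / 1.3734 = 1827.6 m/s.
Isp = v_e / g₀ = 1827.6 / 9.8 = 186.5 s.

Isp ≈ 186 s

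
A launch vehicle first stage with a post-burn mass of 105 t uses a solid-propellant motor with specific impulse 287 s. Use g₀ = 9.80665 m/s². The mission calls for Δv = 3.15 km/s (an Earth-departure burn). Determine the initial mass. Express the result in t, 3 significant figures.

initial mass ≈ 322 t

v_e = Isp · g₀ = 287 × 9.80665 = 2814.5 m/s.
m₀/m_f = exp(Δv / v_e) = exp(3150 / 2814.5) = exp(1.1192) = 3.0624.
m₀ = m_f × 3.0624 = 105 × 3.0624 = 321.552 t.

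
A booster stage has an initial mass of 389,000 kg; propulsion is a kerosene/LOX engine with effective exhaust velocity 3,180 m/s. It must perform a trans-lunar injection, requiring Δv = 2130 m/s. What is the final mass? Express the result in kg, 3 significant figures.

Rocket equation: m₀/m_f = exp(Δv / v_e) = exp(2130 / 3180.0) = exp(0.6698) = 1.9539.
m_f = m₀ / 1.9539 = 389,000 / 1.9539 = 199,089 kg.

final mass ≈ 199000 kg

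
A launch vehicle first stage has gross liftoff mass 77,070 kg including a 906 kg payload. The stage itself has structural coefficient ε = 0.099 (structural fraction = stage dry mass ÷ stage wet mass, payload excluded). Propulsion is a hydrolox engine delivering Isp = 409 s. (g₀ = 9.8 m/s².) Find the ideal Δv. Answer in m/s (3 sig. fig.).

Δv ≈ 8860 m/s

Stage wet mass = m₀ − payload = 77,070 − 906 = 76,164 kg.
Stage dry mass = ε × stage wet mass = 0.099 × 76,164 = 7,540.24 kg.
Burnout mass m_f = stage dry + payload = 7,540.24 + 906 = 8,446.24 kg.
v_e = Isp · g₀ = 409 × 9.8 = 4008.2 m/s.
Rocket equation: Δv = v_e · ln(77,070/8,446.24) = 4008.2 × ln(9.125) = 4008.2 × 2.2110 ≈ 8862 m/s.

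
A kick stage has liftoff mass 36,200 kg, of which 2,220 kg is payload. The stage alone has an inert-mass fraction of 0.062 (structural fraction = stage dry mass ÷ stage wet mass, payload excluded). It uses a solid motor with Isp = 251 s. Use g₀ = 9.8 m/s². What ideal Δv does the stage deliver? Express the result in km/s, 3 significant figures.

Stage wet mass = m₀ − payload = 36,200 − 2,220 = 33,980 kg.
Stage dry mass = ε × stage wet mass = 0.062 × 33,980 = 2,106.76 kg.
Burnout mass m_f = stage dry + payload = 2,106.76 + 2,220 = 4,326.76 kg.
v_e = Isp · g₀ = 251 × 9.8 = 2459.8 m/s.
From the ideal rocket equation, Δv = v_e · ln(36,200/4,326.76) = 2459.8 × ln(8.367) = 2459.8 × 2.1242 ≈ 5225 m/s.

Δv ≈ 5.23 km/s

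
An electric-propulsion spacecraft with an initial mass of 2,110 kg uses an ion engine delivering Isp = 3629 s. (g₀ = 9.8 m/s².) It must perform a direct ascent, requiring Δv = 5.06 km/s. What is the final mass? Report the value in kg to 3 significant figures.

v_e = Isp · g₀ = 3629 × 9.8 = 35564.2 m/s.
m₀/m_f = exp(Δv / v_e) = exp(5060 / 35564.2) = exp(0.1423) = 1.1529.
m_f = m₀ / 1.1529 = 2,110 / 1.1529 = 1,830.17 kg.

final mass ≈ 1830 kg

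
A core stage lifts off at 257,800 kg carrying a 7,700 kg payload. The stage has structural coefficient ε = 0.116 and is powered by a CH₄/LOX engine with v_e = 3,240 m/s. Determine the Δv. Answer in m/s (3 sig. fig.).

Stage wet mass = m₀ − payload = 257,800 − 7,700 = 250,100 kg.
Stage dry mass = ε × stage wet mass = 0.116 × 250,100 = 29,011.6 kg.
Burnout mass m_f = stage dry + payload = 29,011.6 + 7,700 = 36,711.6 kg.
Rocket equation: Δv = v_e · ln(257,800/36,711.6) = 3240.0 × ln(7.022) = 3240.0 × 1.9491 ≈ 6315 m/s.

Δv ≈ 6320 m/s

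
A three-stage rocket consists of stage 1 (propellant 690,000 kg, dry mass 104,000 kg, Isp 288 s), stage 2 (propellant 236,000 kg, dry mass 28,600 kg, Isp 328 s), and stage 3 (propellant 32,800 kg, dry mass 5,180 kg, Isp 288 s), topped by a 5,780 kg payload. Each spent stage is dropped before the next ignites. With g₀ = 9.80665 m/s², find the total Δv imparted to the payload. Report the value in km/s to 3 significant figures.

Ignition mass of stage 1 = 690,000+104,000 + 236,000+28,600 + 32,800+5,180 + 5,780 = 1,102,360 kg.
Stage 1: m₀ = 1,102,360 kg, m_f = 1,102,360 − 690,000 = 412,360 kg; Δv = 288×9.80665×ln(2.673) = 2824.3×0.9833 ≈ 2777 m/s.
Stage 2: m₀ = 308,360 kg, m_f = 308,360 − 236,000 = 72,360 kg; Δv = 328×9.80665×ln(4.261) = 3216.6×1.4496 ≈ 4663 m/s.
Stage 3: m₀ = 43,760 kg, m_f = 43,760 − 32,800 = 10,960 kg; Δv = 288×9.80665×ln(3.993) = 2824.3×1.3845 ≈ 3910 m/s.
Total Δv = 2777 + 4663 + 3910 = 11350 m/s.

Δv ≈ 11.4 km/s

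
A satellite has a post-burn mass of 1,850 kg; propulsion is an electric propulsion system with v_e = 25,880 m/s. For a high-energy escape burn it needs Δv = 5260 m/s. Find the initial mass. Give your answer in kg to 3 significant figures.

By the Tsiolkovsky rocket equation, m₀/m_f = exp(Δv / v_e) = exp(5260 / 25880.0) = exp(0.2032) = 1.2254.
m₀ = m_f × 1.2254 = 1,850 × 1.2254 = 2,266.99 kg.

initial mass ≈ 2270 kg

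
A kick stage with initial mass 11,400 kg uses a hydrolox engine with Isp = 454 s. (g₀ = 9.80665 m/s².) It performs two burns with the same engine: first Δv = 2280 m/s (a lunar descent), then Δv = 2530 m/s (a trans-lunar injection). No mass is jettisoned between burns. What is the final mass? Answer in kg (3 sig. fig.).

final mass ≈ 3870 kg

v_e = Isp · g₀ = 454 × 9.80665 = 4452.2 m/s.
After the first burn: m = 11400 × exp(−2280/4452.2) = 11400 × 0.59923 = 6,831.22 kg.
After the second burn: m = 6,831.22 × exp(−2530/4452.2) = 6,831.22 × 0.56651 = 3,869.95 kg.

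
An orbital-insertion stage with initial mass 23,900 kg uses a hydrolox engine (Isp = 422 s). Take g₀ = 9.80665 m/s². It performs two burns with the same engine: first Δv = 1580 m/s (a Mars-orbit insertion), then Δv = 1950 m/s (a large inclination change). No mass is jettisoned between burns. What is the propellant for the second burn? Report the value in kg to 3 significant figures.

v_e = Isp · g₀ = 422 × 9.80665 = 4138.4 m/s.
After the first burn: m = 23900 × exp(−1580/4138.4) = 23900 × 0.68264 = 16,315.1 kg.
After the second burn: m = 16,315.1 × exp(−1950/4138.4) = 16,315.1 × 0.62426 = 10,184.9 kg.
Second-burn propellant = 16,315.1 − 10,184.9 = 6,130.2 kg.

propellant for the second burn ≈ 6130 kg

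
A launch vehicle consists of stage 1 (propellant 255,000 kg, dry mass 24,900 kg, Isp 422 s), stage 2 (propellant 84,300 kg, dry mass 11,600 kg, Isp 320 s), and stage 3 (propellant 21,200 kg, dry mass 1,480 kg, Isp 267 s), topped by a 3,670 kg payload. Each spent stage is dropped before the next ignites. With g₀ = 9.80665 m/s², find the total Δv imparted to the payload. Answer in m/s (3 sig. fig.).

Ignition mass of stage 1 = 255,000+24,900 + 84,300+11,600 + 21,200+1,480 + 3,670 = 402,150 kg.
Stage 1: m₀ = 402,150 kg, m_f = 402,150 − 255,000 = 147,150 kg; Δv = 422×9.80665×ln(2.733) = 4138.4×1.0054 ≈ 4161 m/s.
Stage 2: m₀ = 122,250 kg, m_f = 122,250 − 84,300 = 37,950 kg; Δv = 320×9.80665×ln(3.221) = 3138.1×1.1698 ≈ 3671 m/s.
Stage 3: m₀ = 26,350 kg, m_f = 26,350 − 21,200 = 5,150 kg; Δv = 267×9.80665×ln(5.117) = 2618.4×1.6325 ≈ 4274 m/s.
Total Δv = 4161 + 3671 + 4274 = 12106 m/s.

Δv ≈ 12100 m/s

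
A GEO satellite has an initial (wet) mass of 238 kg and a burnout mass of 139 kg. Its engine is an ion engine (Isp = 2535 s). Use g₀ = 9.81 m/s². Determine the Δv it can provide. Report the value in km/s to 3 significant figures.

v_e = Isp · g₀ = 2535 × 9.81 = 24868.4 m/s.
Rocket equation: Δv = v_e · ln(m₀/m_f) = 24868.4 × ln(1.712) = 24868.4 × 0.5378 ≈ 13374.1 m/s.

Δv ≈ 13.4 km/s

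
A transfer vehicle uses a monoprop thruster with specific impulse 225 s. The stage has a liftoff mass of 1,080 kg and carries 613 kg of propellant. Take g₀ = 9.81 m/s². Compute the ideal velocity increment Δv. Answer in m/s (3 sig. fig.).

v_e = Isp · g₀ = 225 × 9.81 = 2207.2 m/s.
m_f = m₀ − m_prop = 1,080 − 613 = 467 kg.
Rocket equation: Δv = v_e · ln(m₀/m_f) = 2207.2 × ln(2.313) = 2207.2 × 0.8384 ≈ 1850.5 m/s.

Δv ≈ 1850 m/s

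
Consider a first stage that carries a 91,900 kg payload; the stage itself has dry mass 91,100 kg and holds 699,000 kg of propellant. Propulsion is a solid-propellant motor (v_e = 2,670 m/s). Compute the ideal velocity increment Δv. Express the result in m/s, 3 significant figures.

m₀ = payload + dry + propellant = 91,900 + 91,100 + 699,000 = 882,000 kg.
m_f = payload + dry = 91,900 + 91,100 = 183,000 kg.
Δv = v_e · ln(m₀/m_f) = 2670.0 × ln(4.82) = 2670.0 × 1.5727 ≈ 4199.1 m/s.

Δv ≈ 4200 m/s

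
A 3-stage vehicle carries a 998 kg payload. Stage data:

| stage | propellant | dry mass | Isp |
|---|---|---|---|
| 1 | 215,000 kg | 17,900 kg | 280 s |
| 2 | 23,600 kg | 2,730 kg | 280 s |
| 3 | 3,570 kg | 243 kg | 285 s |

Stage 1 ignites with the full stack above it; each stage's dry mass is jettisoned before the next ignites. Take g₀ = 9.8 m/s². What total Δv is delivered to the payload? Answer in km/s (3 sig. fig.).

Ignition mass of stage 1 = 215,000+17,900 + 23,600+2,730 + 3,570+243 + 998 = 264,041 kg.
Stage 1: m₀ = 264,041 kg, m_f = 264,041 − 215,000 = 49,041 kg; Δv = 280×9.8×ln(5.384) = 2744.0×1.6834 ≈ 4619 m/s.
Stage 2: m₀ = 31,141 kg, m_f = 31,141 − 23,600 = 7,541 kg; Δv = 280×9.8×ln(4.13) = 2744.0×1.4182 ≈ 3891 m/s.
Stage 3: m₀ = 4,811 kg, m_f = 4,811 − 3,570 = 1,241 kg; Δv = 285×9.8×ln(3.877) = 2793.0×1.3550 ≈ 3784 m/s.
Total Δv = 4619 + 3891 + 3784 = 12294 m/s.

Δv ≈ 12.3 km/s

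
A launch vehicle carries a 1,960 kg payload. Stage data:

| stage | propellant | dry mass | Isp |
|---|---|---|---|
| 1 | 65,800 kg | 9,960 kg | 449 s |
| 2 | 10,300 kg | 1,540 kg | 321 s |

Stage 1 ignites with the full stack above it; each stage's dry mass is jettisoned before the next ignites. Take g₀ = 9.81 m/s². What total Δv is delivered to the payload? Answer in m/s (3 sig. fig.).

Δv ≈ 10200 m/s

Ignition mass of stage 1 = 65,800+9,960 + 10,300+1,540 + 1,960 = 89,560 kg.
Stage 1: m₀ = 89,560 kg, m_f = 89,560 − 65,800 = 23,760 kg; Δv = 449×9.81×ln(3.769) = 4404.7×1.3269 ≈ 5845 m/s.
Stage 2: m₀ = 13,800 kg, m_f = 13,800 − 10,300 = 3,500 kg; Δv = 321×9.81×ln(3.943) = 3149.0×1.3719 ≈ 4320 m/s.
Total Δv = 5845 + 4320 = 10165 m/s.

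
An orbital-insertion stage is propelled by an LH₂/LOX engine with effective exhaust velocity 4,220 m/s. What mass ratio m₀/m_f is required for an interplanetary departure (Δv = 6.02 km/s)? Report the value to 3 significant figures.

Rocket equation: m₀/m_f = exp(Δv / v_e) = exp(6020 / 4220.0) = exp(1.4265) = 4.1643.

mass ratio ≈ 4.16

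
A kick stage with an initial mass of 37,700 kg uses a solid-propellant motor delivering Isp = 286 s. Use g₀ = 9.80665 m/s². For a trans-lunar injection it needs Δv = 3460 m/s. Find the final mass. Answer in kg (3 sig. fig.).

v_e = Isp · g₀ = 286 × 9.80665 = 2804.7 m/s.
Using Δv = v_e ln(m₀/m_f): m₀/m_f = exp(Δv / v_e) = exp(3460 / 2804.7) = exp(1.2336) = 3.4337.
m_f = m₀ / 3.4337 = 37,700 / 3.4337 = 10,979.4 kg.

final mass ≈ 11000 kg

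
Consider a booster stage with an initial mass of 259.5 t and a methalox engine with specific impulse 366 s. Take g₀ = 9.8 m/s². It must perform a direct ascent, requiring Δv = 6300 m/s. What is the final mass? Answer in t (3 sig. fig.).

v_e = Isp · g₀ = 366 × 9.8 = 3586.8 m/s.
m₀/m_f = exp(Δv / v_e) = exp(6300 / 3586.8) = exp(1.7564) = 5.7918.
m_f = m₀ / 5.7918 = 259.5 / 5.7918 = 44.8047 t.

final mass ≈ 44.8 t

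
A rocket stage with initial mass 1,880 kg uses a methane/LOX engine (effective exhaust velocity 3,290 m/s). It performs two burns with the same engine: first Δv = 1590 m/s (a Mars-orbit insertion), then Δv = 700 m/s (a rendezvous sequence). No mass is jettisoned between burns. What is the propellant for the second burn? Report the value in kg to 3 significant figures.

After the first burn: m = 1880 × exp(−1590/3290.0) = 1880 × 0.61676 = 1,159.51 kg.
After the second burn: m = 1,159.51 × exp(−700/3290.0) = 1,159.51 × 0.80835 = 937.29 kg.
Second-burn propellant = 1,159.51 − 937.29 = 222.22 kg.

propellant for the second burn ≈ 222 kg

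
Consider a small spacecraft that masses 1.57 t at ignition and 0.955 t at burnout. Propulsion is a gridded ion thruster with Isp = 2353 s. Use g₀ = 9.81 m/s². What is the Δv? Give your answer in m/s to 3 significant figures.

Δv ≈ 11500 m/s

v_e = Isp · g₀ = 2353 × 9.81 = 23082.9 m/s.
From the ideal rocket equation, Δv = v_e · ln(m₀/m_f) = 23082.9 × ln(1.644) = 23082.9 × 0.4971 ≈ 11475.0 m/s.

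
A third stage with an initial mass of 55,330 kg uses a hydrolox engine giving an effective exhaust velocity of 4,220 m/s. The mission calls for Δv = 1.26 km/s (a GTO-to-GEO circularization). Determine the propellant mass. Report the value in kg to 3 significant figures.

m₀/m_f = exp(Δv / v_e) = exp(1260 / 4220.0) = exp(0.2986) = 1.3479.
m_f = 55,330 / 1.3479 = 41,049 kg, so propellant = m₀ − m_f = 55,330 − 41,049 = 14,281 kg.

propellant mass ≈ 14300 kg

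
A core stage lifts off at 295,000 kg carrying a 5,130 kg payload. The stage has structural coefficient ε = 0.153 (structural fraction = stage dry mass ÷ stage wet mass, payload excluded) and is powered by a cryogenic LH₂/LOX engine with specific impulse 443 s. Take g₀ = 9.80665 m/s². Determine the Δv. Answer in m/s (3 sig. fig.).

Stage wet mass = m₀ − payload = 295,000 − 5,130 = 289,870 kg.
Stage dry mass = ε × stage wet mass = 0.153 × 289,870 = 44,350.1 kg.
Burnout mass m_f = stage dry + payload = 44,350.1 + 5,130 = 49,480.1 kg.
v_e = Isp · g₀ = 443 × 9.80665 = 4344.3 m/s.
By the Tsiolkovsky rocket equation, Δv = v_e · ln(295,000/49,480.1) = 4344.3 × ln(5.962) = 4344.3 × 1.7854 ≈ 7756 m/s.

Δv ≈ 7760 m/s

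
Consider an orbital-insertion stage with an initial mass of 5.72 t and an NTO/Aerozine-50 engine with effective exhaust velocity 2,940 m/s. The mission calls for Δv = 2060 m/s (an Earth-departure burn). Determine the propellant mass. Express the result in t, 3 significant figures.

propellant mass ≈ 2.88 t

m₀/m_f = exp(Δv / v_e) = exp(2060 / 2940.0) = exp(0.7007) = 2.0151.
m_f = 5.72 / 2.0151 = 2.83857 t, so propellant = m₀ − m_f = 5.72 − 2.83857 = 2.88143 t.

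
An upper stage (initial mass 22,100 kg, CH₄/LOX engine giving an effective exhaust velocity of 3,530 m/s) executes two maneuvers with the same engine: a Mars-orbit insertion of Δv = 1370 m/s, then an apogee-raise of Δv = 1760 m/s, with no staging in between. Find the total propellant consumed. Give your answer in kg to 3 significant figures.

After the first burn: m = 22100 × exp(−1370/3530.0) = 22100 × 0.67834 = 14,991.3 kg.
After the second burn: m = 14,991.3 × exp(−1760/3530.0) = 14,991.3 × 0.60739 = 9,105.57 kg.
Total propellant = m₀ − m_final = 22100 − 9,105.57 = 12,994.43 kg.

total propellant consumed ≈ 13000 kg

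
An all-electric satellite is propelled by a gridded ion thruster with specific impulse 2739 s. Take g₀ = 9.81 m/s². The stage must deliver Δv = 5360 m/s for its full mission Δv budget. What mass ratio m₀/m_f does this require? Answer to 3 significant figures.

v_e = Isp · g₀ = 2739 × 9.81 = 26869.6 m/s.
m₀/m_f = exp(Δv / v_e) = exp(5360 / 26869.6) = exp(0.1995) = 1.2208.

mass ratio ≈ 1.22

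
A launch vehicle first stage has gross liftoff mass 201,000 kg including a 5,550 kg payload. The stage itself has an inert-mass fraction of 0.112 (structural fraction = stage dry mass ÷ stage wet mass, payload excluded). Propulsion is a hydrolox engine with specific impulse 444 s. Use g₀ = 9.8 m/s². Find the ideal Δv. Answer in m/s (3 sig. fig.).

Stage wet mass = m₀ − payload = 201,000 − 5,550 = 195,450 kg.
Stage dry mass = ε × stage wet mass = 0.112 × 195,450 = 21,890.4 kg.
Burnout mass m_f = stage dry + payload = 21,890.4 + 5,550 = 27,440.4 kg.
v_e = Isp · g₀ = 444 × 9.8 = 4351.2 m/s.
Δv = v_e · ln(201,000/27,440.4) = 4351.2 × ln(7.325) = 4351.2 × 1.9913 ≈ 8664 m/s.

Δv ≈ 8660 m/s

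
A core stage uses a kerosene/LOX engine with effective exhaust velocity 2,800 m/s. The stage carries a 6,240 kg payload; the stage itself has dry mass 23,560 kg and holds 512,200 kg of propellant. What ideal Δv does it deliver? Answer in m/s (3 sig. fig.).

m₀ = payload + dry + propellant = 6,240 + 23,560 + 512,200 = 542,000 kg.
m_f = payload + dry = 6,240 + 23,560 = 29,800 kg.
Δv = v_e · ln(m₀/m_f) = 2800.0 × ln(18.19) = 2800.0 × 2.9008 ≈ 8122.1 m/s.

Δv ≈ 8120 m/s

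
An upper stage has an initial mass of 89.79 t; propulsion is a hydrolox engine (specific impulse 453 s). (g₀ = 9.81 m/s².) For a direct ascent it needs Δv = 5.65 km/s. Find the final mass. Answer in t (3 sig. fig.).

final mass ≈ 25.2 t

v_e = Isp · g₀ = 453 × 9.81 = 4443.9 m/s.
m₀/m_f = exp(Δv / v_e) = exp(5650 / 4443.9) = exp(1.2714) = 3.5658.
m_f = m₀ / 3.5658 = 89.79 / 3.5658 = 25.1809 t.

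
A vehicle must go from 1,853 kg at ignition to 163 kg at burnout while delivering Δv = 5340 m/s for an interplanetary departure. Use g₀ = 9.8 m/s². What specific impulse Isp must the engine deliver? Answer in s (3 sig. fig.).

Isp ≈ 224 s

ln(m₀/m_f) = ln(1853/163) = ln(11.37) = 2.4308.
Rocket equation: v_e = Δv / ln(m₀/m_f) = 5340 / 2.4308 = 2196.8 m/s.
Isp = v_e / g₀ = 2196.8 / 9.8 = 224.2 s.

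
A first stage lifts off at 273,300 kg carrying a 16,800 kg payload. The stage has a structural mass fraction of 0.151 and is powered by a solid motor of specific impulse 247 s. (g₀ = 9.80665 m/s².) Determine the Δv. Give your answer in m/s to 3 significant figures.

Δv ≈ 3860 m/s

Stage wet mass = m₀ − payload = 273,300 − 16,800 = 256,500 kg.
Stage dry mass = ε × stage wet mass = 0.151 × 256,500 = 38,731.5 kg.
Burnout mass m_f = stage dry + payload = 38,731.5 + 16,800 = 55,531.5 kg.
v_e = Isp · g₀ = 247 × 9.80665 = 2422.2 m/s.
By the Tsiolkovsky rocket equation, Δv = v_e · ln(273,300/55,531.5) = 2422.2 × ln(4.922) = 2422.2 × 1.5936 ≈ 3860 m/s.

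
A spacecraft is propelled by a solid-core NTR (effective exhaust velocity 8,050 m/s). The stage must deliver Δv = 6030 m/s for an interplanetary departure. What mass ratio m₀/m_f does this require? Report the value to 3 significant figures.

From the ideal rocket equation, m₀/m_f = exp(Δv / v_e) = exp(6030 / 8050.0) = exp(0.7491) = 2.1150.

mass ratio ≈ 2.12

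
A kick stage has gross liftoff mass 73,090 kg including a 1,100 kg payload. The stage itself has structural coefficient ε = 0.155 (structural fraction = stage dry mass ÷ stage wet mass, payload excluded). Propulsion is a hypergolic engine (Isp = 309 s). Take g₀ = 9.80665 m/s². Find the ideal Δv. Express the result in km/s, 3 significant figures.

Stage wet mass = m₀ − payload = 73,090 − 1,100 = 71,990 kg.
Stage dry mass = ε × stage wet mass = 0.155 × 71,990 = 11,158.5 kg.
Burnout mass m_f = stage dry + payload = 11,158.5 + 1,100 = 12,258.5 kg.
v_e = Isp · g₀ = 309 × 9.80665 = 3030.3 m/s.
From the ideal rocket equation, Δv = v_e · ln(73,090/12,258.5) = 3030.3 × ln(5.962) = 3030.3 × 1.7855 ≈ 5410 m/s.

Δv ≈ 5.41 km/s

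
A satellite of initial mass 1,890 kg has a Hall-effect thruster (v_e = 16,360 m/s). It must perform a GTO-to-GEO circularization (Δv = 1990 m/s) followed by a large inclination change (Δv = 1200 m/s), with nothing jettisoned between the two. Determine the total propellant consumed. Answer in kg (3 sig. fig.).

total propellant consumed ≈ 335 kg

After the first burn: m = 1890 × exp(−1990/16360.0) = 1890 × 0.88547 = 1,673.54 kg.
After the second burn: m = 1,673.54 × exp(−1200/16360.0) = 1,673.54 × 0.92928 = 1,555.19 kg.
Total propellant = m₀ − m_final = 1890 − 1,555.19 = 334.81 kg.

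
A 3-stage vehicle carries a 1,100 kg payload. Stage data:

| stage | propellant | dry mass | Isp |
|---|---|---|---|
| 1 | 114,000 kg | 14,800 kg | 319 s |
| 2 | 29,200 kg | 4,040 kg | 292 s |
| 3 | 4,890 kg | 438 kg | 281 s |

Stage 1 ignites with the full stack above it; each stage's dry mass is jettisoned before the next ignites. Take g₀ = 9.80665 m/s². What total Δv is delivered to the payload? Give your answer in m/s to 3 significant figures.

Δv ≈ 11300 m/s

Ignition mass of stage 1 = 114,000+14,800 + 29,200+4,040 + 4,890+438 + 1,100 = 168,468 kg.
Stage 1: m₀ = 168,468 kg, m_f = 168,468 − 114,000 = 54,468 kg; Δv = 319×9.80665×ln(3.093) = 3128.3×1.1291 ≈ 3532 m/s.
Stage 2: m₀ = 39,668 kg, m_f = 39,668 − 29,200 = 10,468 kg; Δv = 292×9.80665×ln(3.789) = 2863.5×1.3322 ≈ 3815 m/s.
Stage 3: m₀ = 6,428 kg, m_f = 6,428 − 4,890 = 1,538 kg; Δv = 281×9.80665×ln(4.179) = 2755.7×1.4302 ≈ 3941 m/s.
Total Δv = 3532 + 3815 + 3941 = 11288 m/s.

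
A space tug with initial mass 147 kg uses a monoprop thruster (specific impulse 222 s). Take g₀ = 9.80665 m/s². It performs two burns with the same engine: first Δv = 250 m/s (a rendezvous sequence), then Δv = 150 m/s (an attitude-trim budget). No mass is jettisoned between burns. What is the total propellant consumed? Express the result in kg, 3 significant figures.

v_e = Isp · g₀ = 222 × 9.80665 = 2177.1 m/s.
After the first burn: m = 147 × exp(−250/2177.1) = 147 × 0.89152 = 131.053 kg.
After the second burn: m = 131.053 × exp(−150/2177.1) = 131.053 × 0.93342 = 122.327 kg.
Total propellant = m₀ − m_final = 147 − 122.327 = 24.673 kg.

total propellant consumed ≈ 24.7 kg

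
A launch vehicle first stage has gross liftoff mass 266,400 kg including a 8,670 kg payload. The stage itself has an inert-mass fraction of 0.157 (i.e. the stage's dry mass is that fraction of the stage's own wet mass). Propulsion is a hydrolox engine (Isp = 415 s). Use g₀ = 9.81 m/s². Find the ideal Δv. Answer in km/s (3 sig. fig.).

Stage wet mass = m₀ − payload = 266,400 − 8,670 = 257,730 kg.
Stage dry mass = ε × stage wet mass = 0.157 × 257,730 = 40,463.6 kg.
Burnout mass m_f = stage dry + payload = 40,463.6 + 8,670 = 49,133.6 kg.
v_e = Isp · g₀ = 415 × 9.81 = 4071.2 m/s.
Δv = v_e · ln(266,400/49,133.6) = 4071.2 × ln(5.422) = 4071.2 × 1.6905 ≈ 6882 m/s.

Δv ≈ 6.88 km/s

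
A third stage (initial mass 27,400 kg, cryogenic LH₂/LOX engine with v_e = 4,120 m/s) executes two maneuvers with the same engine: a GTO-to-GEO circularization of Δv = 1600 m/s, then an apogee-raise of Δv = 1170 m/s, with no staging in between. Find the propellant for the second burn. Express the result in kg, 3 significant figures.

propellant for the second burn ≈ 4590 kg

After the first burn: m = 27400 × exp(−1600/4120.0) = 27400 × 0.67818 = 18,582.1 kg.
After the second burn: m = 18,582.1 × exp(−1170/4120.0) = 18,582.1 × 0.75278 = 13,988.2 kg.
Second-burn propellant = 18,582.1 − 13,988.2 = 4,593.9 kg.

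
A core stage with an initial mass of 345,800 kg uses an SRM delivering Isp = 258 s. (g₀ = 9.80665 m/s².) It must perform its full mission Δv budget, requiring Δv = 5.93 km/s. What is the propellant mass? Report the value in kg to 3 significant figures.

propellant mass ≈ 313000 kg

v_e = Isp · g₀ = 258 × 9.80665 = 2530.1 m/s.
Using Δv = v_e ln(m₀/m_f): m₀/m_f = exp(Δv / v_e) = exp(5930 / 2530.1) = exp(2.3438) = 10.4204.
m_f = 345,800 / 10.4204 = 33,184.9 kg, so propellant = m₀ − m_f = 345,800 − 33,184.9 = 312,615.1 kg.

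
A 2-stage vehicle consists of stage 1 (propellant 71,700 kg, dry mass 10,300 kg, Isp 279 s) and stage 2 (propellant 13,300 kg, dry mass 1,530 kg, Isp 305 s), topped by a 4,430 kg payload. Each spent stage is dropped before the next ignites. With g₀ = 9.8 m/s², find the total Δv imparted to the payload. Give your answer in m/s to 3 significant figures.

Δv ≈ 6870 m/s

Ignition mass of stage 1 = 71,700+10,300 + 13,300+1,530 + 4,430 = 101,260 kg.
Stage 1: m₀ = 101,260 kg, m_f = 101,260 − 71,700 = 29,560 kg; Δv = 279×9.8×ln(3.426) = 2734.2×1.2313 ≈ 3367 m/s.
Stage 2: m₀ = 19,260 kg, m_f = 19,260 − 13,300 = 5,960 kg; Δv = 305×9.8×ln(3.232) = 2989.0×1.1730 ≈ 3506 m/s.
Total Δv = 3367 + 3506 = 6873 m/s.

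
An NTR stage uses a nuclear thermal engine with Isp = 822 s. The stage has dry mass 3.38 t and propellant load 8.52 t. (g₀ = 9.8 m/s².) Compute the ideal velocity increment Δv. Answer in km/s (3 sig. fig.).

Δv ≈ 10.1 km/s

v_e = Isp · g₀ = 822 × 9.8 = 8055.6 m/s.
m₀ = m_dry + m_prop = 3.38 + 8.52 = 11.9 t.
Δv = v_e · ln(m₀/m_f) = 8055.6 × ln(3.521) = 8055.6 × 1.2587 ≈ 10139.3 m/s.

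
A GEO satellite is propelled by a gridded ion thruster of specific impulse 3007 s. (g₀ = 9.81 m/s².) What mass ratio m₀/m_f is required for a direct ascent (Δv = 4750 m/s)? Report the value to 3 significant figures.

v_e = Isp · g₀ = 3007 × 9.81 = 29498.7 m/s.
From the ideal rocket equation, m₀/m_f = exp(Δv / v_e) = exp(4750 / 29498.7) = exp(0.1610) = 1.1747.

mass ratio ≈ 1.17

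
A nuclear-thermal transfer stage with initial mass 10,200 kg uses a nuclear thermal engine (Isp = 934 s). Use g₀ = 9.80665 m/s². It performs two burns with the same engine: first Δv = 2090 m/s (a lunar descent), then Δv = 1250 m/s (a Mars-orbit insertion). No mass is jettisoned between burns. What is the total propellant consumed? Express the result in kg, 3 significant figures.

v_e = Isp · g₀ = 934 × 9.80665 = 9159.4 m/s.
After the first burn: m = 10200 × exp(−2090/9159.4) = 10200 × 0.79598 = 8,119 kg.
After the second burn: m = 8,119 × exp(−1250/9159.4) = 8,119 × 0.87243 = 7,083.26 kg.
Total propellant = m₀ − m_final = 10200 − 7,083.26 = 3,116.74 kg.

total propellant consumed ≈ 3120 kg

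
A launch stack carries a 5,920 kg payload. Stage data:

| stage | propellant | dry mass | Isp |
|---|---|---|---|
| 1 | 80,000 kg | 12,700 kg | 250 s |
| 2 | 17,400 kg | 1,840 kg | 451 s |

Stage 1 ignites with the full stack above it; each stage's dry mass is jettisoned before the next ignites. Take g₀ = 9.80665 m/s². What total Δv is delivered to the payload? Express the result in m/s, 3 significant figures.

Δv ≈ 7990 m/s

Ignition mass of stage 1 = 80,000+12,700 + 17,400+1,840 + 5,920 = 117,860 kg.
Stage 1: m₀ = 117,860 kg, m_f = 117,860 − 80,000 = 37,860 kg; Δv = 250×9.80665×ln(3.113) = 2451.7×1.1356 ≈ 2784 m/s.
Stage 2: m₀ = 25,160 kg, m_f = 25,160 − 17,400 = 7,760 kg; Δv = 451×9.80665×ln(3.242) = 4422.8×1.1763 ≈ 5202 m/s.
Total Δv = 2784 + 5202 = 7986 m/s.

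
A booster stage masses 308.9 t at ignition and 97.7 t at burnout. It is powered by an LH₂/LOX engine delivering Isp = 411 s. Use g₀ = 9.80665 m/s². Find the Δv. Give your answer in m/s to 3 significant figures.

v_e = Isp · g₀ = 411 × 9.80665 = 4030.5 m/s.
Rocket equation: Δv = v_e · ln(m₀/m_f) = 4030.5 × ln(3.162) = 4030.5 × 1.1511 ≈ 4639.6 m/s.

Δv ≈ 4640 m/s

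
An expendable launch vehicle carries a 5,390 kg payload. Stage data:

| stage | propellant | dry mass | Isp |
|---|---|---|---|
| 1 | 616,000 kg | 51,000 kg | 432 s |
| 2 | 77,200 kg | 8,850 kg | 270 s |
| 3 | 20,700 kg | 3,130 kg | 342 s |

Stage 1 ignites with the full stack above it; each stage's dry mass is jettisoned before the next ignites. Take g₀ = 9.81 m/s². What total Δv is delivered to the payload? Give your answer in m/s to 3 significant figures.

Δv ≈ 13600 m/s

Ignition mass of stage 1 = 616,000+51,000 + 77,200+8,850 + 20,700+3,130 + 5,390 = 782,270 kg.
Stage 1: m₀ = 782,270 kg, m_f = 782,270 − 616,000 = 166,270 kg; Δv = 432×9.81×ln(4.705) = 4237.9×1.5486 ≈ 6563 m/s.
Stage 2: m₀ = 115,270 kg, m_f = 115,270 − 77,200 = 38,070 kg; Δv = 270×9.81×ln(3.028) = 2648.7×1.1079 ≈ 2934 m/s.
Stage 3: m₀ = 29,220 kg, m_f = 29,220 − 20,700 = 8,520 kg; Δv = 342×9.81×ln(3.43) = 3355.0×1.2324 ≈ 4135 m/s.
Total Δv = 6563 + 2934 + 4135 = 13632 m/s.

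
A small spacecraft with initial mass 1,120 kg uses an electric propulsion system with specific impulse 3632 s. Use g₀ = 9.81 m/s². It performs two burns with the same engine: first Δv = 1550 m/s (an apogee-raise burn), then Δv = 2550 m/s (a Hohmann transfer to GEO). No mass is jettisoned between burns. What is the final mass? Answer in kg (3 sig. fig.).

v_e = Isp · g₀ = 3632 × 9.81 = 35629.9 m/s.
After the first burn: m = 1120 × exp(−1550/35629.9) = 1120 × 0.95743 = 1,072.32 kg.
After the second burn: m = 1,072.32 × exp(−2550/35629.9) = 1,072.32 × 0.93093 = 998.255 kg.

final mass ≈ 998 kg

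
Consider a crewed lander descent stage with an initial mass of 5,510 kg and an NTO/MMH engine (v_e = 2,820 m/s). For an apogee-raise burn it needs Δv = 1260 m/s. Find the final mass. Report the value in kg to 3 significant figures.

Rocket equation: m₀/m_f = exp(Δv / v_e) = exp(1260 / 2820.0) = exp(0.4468) = 1.5633.
m_f = m₀ / 1.5633 = 5,510 / 1.5633 = 3,524.6 kg.

final mass ≈ 3520 kg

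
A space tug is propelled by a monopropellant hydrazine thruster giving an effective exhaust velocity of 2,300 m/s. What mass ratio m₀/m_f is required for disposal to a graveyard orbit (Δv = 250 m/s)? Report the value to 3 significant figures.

From the ideal rocket equation, m₀/m_f = exp(Δv / v_e) = exp(250 / 2300.0) = exp(0.1087) = 1.1148.

mass ratio ≈ 1.11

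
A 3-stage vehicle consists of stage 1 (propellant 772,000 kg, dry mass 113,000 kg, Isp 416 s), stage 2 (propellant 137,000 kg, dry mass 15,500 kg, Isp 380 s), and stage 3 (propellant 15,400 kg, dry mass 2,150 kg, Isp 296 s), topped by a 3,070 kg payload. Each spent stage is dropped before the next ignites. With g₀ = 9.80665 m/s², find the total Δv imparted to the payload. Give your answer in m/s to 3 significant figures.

Ignition mass of stage 1 = 772,000+113,000 + 137,000+15,500 + 15,400+2,150 + 3,070 = 1,058,120 kg.
Stage 1: m₀ = 1,058,120 kg, m_f = 1,058,120 − 772,000 = 286,120 kg; Δv = 416×9.80665×ln(3.698) = 4079.6×1.3078 ≈ 5335 m/s.
Stage 2: m₀ = 173,120 kg, m_f = 173,120 − 137,000 = 36,120 kg; Δv = 380×9.80665×ln(4.793) = 3726.5×1.5671 ≈ 5840 m/s.
Stage 3: m₀ = 20,620 kg, m_f = 20,620 − 15,400 = 5,220 kg; Δv = 296×9.80665×ln(3.95) = 2902.8×1.3738 ≈ 3988 m/s.
Total Δv = 5335 + 5840 + 3988 = 15163 m/s.

Δv ≈ 15200 m/s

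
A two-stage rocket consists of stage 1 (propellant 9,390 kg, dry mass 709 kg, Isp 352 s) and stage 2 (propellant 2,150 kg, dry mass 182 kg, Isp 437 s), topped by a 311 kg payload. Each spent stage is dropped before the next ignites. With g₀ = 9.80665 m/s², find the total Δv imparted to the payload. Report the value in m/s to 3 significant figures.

Δv ≈ 11800 m/s

Ignition mass of stage 1 = 9,390+709 + 2,150+182 + 311 = 12,742 kg.
Stage 1: m₀ = 12,742 kg, m_f = 12,742 − 9,390 = 3,352 kg; Δv = 352×9.80665×ln(3.801) = 3451.9×1.3353 ≈ 4610 m/s.
Stage 2: m₀ = 2,643 kg, m_f = 2,643 − 2,150 = 493 kg; Δv = 437×9.80665×ln(5.361) = 4285.5×1.6792 ≈ 7196 m/s.
Total Δv = 4610 + 7196 = 11806 m/s.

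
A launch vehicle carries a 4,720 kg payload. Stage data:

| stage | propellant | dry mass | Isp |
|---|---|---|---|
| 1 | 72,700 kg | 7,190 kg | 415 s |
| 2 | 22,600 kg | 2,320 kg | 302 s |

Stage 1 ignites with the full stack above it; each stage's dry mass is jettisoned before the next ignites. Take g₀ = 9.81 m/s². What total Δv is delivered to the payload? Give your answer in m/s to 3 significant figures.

Δv ≈ 8700 m/s

Ignition mass of stage 1 = 72,700+7,190 + 22,600+2,320 + 4,720 = 109,530 kg.
Stage 1: m₀ = 109,530 kg, m_f = 109,530 − 72,700 = 36,830 kg; Δv = 415×9.81×ln(2.974) = 4071.2×1.0899 ≈ 4437 m/s.
Stage 2: m₀ = 29,640 kg, m_f = 29,640 − 22,600 = 7,040 kg; Δv = 302×9.81×ln(4.21) = 2962.6×1.4375 ≈ 4259 m/s.
Total Δv = 4437 + 4259 = 8696 m/s.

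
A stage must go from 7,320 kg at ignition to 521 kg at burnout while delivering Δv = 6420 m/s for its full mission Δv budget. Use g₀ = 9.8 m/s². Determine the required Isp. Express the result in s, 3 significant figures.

ln(m₀/m_f) = ln(7320/521) = ln(14.05) = 2.6426.
By the Tsiolkovsky rocket equation, v_e = Δv / ln(m₀/m_f) = 6420 / 2.6426 = 2429.4 m/s.
Isp = v_e / g₀ = 2429.4 / 9.8 = 247.9 s.

Isp ≈ 248 s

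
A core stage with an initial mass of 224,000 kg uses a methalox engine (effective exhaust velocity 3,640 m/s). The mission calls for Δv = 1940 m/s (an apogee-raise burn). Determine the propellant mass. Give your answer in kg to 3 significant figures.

Rocket equation: m₀/m_f = exp(Δv / v_e) = exp(1940 / 3640.0) = exp(0.5330) = 1.7040.
m_f = 224,000 / 1.7040 = 131,455 kg, so propellant = m₀ − m_f = 224,000 − 131,455 = 92,545 kg.

propellant mass ≈ 92500 kg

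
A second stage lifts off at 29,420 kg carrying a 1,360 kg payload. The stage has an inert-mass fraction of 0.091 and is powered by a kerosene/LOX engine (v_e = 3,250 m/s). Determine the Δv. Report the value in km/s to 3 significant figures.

Stage wet mass = m₀ − payload = 29,420 − 1,360 = 28,060 kg.
Stage dry mass = ε × stage wet mass = 0.091 × 28,060 = 2,553.46 kg.
Burnout mass m_f = stage dry + payload = 2,553.46 + 1,360 = 3,913.46 kg.
Rocket equation: Δv = v_e · ln(29,420/3,913.46) = 3250.0 × ln(7.518) = 3250.0 × 2.0173 ≈ 6556 m/s.

Δv ≈ 6.56 km/s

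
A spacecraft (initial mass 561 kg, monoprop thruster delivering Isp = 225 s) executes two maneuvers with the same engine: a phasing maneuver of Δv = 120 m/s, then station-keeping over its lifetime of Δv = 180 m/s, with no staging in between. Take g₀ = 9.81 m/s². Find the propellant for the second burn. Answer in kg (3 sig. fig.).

v_e = Isp · g₀ = 225 × 9.81 = 2207.2 m/s.
After the first burn: m = 561 × exp(−120/2207.2) = 561 × 0.94709 = 531.317 kg.
After the second burn: m = 531.317 × exp(−180/2207.2) = 531.317 × 0.92169 = 489.71 kg.
Second-burn propellant = 531.317 − 489.71 = 41.607 kg.

propellant for the second burn ≈ 41.6 kg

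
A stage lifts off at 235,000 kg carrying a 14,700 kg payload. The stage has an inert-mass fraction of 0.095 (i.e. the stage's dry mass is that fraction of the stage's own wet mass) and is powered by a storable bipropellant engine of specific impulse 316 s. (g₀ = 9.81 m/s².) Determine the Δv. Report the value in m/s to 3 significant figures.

Stage wet mass = m₀ − payload = 235,000 − 14,700 = 220,300 kg.
Stage dry mass = ε × stage wet mass = 0.095 × 220,300 = 20,928.5 kg.
Burnout mass m_f = stage dry + payload = 20,928.5 + 14,700 = 35,628.5 kg.
v_e = Isp · g₀ = 316 × 9.81 = 3100.0 m/s.
Δv = v_e · ln(235,000/35,628.5) = 3100.0 × ln(6.596) = 3100.0 × 1.8864 ≈ 5848 m/s.

Δv ≈ 5850 m/s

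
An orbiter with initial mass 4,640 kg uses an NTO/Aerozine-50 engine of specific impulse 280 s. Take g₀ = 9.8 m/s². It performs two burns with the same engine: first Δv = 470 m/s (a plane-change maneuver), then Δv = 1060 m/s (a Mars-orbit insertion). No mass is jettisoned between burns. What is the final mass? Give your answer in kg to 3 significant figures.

v_e = Isp · g₀ = 280 × 9.8 = 2744.0 m/s.
After the first burn: m = 4640 × exp(−470/2744.0) = 4640 × 0.84258 = 3,909.57 kg.
After the second burn: m = 3,909.57 × exp(−1060/2744.0) = 3,909.57 × 0.67957 = 2,656.83 kg.

final mass ≈ 2660 kg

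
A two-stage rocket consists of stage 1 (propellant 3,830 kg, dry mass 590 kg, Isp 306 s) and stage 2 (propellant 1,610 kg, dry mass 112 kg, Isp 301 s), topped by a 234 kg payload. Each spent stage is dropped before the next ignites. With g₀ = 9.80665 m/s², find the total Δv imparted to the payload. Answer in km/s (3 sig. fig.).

Ignition mass of stage 1 = 3,830+590 + 1,610+112 + 234 = 6,376 kg.
Stage 1: m₀ = 6,376 kg, m_f = 6,376 − 3,830 = 2,546 kg; Δv = 306×9.80665×ln(2.504) = 3000.8×0.9180 ≈ 2755 m/s.
Stage 2: m₀ = 1,956 kg, m_f = 1,956 − 1,610 = 346 kg; Δv = 301×9.80665×ln(5.653) = 2951.8×1.7322 ≈ 5113 m/s.
Total Δv = 2755 + 5113 = 7868 m/s.

Δv ≈ 7.87 km/s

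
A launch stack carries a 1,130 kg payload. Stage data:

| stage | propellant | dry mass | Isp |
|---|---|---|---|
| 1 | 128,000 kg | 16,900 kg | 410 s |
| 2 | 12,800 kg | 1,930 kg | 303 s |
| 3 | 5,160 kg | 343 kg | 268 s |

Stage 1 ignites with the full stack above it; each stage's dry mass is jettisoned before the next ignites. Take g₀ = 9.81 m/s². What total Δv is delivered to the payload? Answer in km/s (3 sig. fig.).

Δv ≈ 12.6 km/s

Ignition mass of stage 1 = 128,000+16,900 + 12,800+1,930 + 5,160+343 + 1,130 = 166,263 kg.
Stage 1: m₀ = 166,263 kg, m_f = 166,263 − 128,000 = 38,263 kg; Δv = 410×9.81×ln(4.345) = 4022.1×1.4691 ≈ 5909 m/s.
Stage 2: m₀ = 21,363 kg, m_f = 21,363 − 12,800 = 8,563 kg; Δv = 303×9.81×ln(2.495) = 2972.4×0.9142 ≈ 2717 m/s.
Stage 3: m₀ = 6,633 kg, m_f = 6,633 − 5,160 = 1,473 kg; Δv = 268×9.81×ln(4.503) = 2629.1×1.5048 ≈ 3956 m/s.
Total Δv = 5909 + 2717 + 3956 = 12582 m/s.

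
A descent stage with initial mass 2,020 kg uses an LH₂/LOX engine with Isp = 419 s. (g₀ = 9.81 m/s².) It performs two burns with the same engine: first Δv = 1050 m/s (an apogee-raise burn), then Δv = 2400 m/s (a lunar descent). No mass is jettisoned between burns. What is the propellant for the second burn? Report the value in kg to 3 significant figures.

v_e = Isp · g₀ = 419 × 9.81 = 4110.4 m/s.
After the first burn: m = 2020 × exp(−1050/4110.4) = 2020 × 0.77457 = 1,564.63 kg.
After the second burn: m = 1,564.63 × exp(−2400/4110.4) = 1,564.63 × 0.55773 = 872.641 kg.
Second-burn propellant = 1,564.63 − 872.641 = 691.989 kg.

propellant for the second burn ≈ 692 kg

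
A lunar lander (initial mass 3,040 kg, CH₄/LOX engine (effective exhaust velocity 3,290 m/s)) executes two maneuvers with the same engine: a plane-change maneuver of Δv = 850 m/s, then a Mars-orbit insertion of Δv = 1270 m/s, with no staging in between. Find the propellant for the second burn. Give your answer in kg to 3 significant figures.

After the first burn: m = 3040 × exp(−850/3290.0) = 3040 × 0.77232 = 2,347.85 kg.
After the second burn: m = 2,347.85 × exp(−1270/3290.0) = 2,347.85 × 0.67976 = 1,595.97 kg.
Second-burn propellant = 2,347.85 − 1,595.97 = 751.88 kg.

propellant for the second burn ≈ 752 kg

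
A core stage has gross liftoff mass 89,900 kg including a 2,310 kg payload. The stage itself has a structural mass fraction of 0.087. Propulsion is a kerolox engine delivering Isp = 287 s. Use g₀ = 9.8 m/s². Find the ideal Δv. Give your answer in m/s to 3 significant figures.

Δv ≈ 6200 m/s

Stage wet mass = m₀ − payload = 89,900 − 2,310 = 87,590 kg.
Stage dry mass = ε × stage wet mass = 0.087 × 87,590 = 7,620.33 kg.
Burnout mass m_f = stage dry + payload = 7,620.33 + 2,310 = 9,930.33 kg.
v_e = Isp · g₀ = 287 × 9.8 = 2812.6 m/s.
Δv = v_e · ln(89,900/9,930.33) = 2812.6 × ln(9.053) = 2812.6 × 2.2031 ≈ 6196 m/s.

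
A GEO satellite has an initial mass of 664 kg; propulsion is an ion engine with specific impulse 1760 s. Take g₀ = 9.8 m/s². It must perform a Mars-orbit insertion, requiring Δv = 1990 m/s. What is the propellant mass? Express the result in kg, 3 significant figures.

propellant mass ≈ 72.4 kg

v_e = Isp · g₀ = 1760 × 9.8 = 17248.0 m/s.
m₀/m_f = exp(Δv / v_e) = exp(1990 / 17248.0) = exp(0.1154) = 1.1223.
m_f = 664 / 1.1223 = 591.642 kg, so propellant = m₀ − m_f = 664 − 591.642 = 72.358 kg.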